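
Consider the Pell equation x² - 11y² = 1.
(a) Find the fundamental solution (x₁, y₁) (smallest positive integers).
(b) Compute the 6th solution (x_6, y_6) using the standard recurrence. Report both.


Step 1: Find the fundamental solution (x₁, y₁) of x² - 11y² = 1.
  Expand √11 as a continued fraction. a₀ = ⌊√11⌋ = 3; iterate m_{k+1} = d_k·a_k − m_k, d_{k+1} = (11 − m_{k+1}²)/d_k, a_{k+1} = ⌊(a₀ + m_{k+1})/d_{k+1}⌋ (starting m₀ = 0, d₀ = 1), with convergents p_k = a_k·p_{k-1} + p_{k-2}, q_k = a_k·q_{k-1} + q_{k-2} (p₋₁ = 1, q₋₁ = 0):
  k = 0: a₀ = 3; p₀/q₀ = 3/1; p₀² − 11·q₀² = 9 − 11 = -2.
  k = 1: m = 3, d = 2, a = ⌊(3 + 3)/2⌋ = 3; p/q = (3·3 + 1)/(3·1 + 0) = 10/3; p² − 11·q² = 100 − 99 = 1.
  The first convergent with p² − 11·q² = 1 gives the fundamental solution (x₁, y₁) = (10, 3).
Step 2: Apply the recurrence (x_{n+1}, y_{n+1}) = (x₁x_n + 11y₁y_n, x₁y_n + y₁x_n) repeatedly.
  From (x_1, y_1) = (10, 3): x_2 = 10·10 + 11·3·3 = 199; y_2 = 10·3 + 3·10 = 60.
  From (x_2, y_2) = (199, 60): x_3 = 10·199 + 11·3·60 = 3970; y_3 = 10·60 + 3·199 = 1197.
  From (x_3, y_3) = (3970, 1197): x_4 = 10·3970 + 11·3·1197 = 79201; y_4 = 10·1197 + 3·3970 = 23880.
  From (x_4, y_4) = (79201, 23880): x_5 = 10·79201 + 11·3·23880 = 1580050; y_5 = 10·23880 + 3·79201 = 476403.
  From (x_5, y_5) = (1580050, 476403): x_6 = 10·1580050 + 11·3·476403 = 31521799; y_6 = 10·476403 + 3·1580050 = 9504180.
Step 3: Verify x_6² - 11·y_6² = 993623812196401 - 993623812196400 = 1 (should be 1). ✓

(x_1, y_1) = (10, 3); (x_6, y_6) = (31521799, 9504180).


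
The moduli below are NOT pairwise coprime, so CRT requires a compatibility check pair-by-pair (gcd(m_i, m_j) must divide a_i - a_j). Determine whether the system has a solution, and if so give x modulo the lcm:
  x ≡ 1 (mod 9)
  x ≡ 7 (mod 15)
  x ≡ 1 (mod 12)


Moduli 9, 15, 12 are not pairwise coprime, so CRT works modulo lcm(m_i) when all pairwise compatibility conditions hold.
Pairwise compatibility: gcd(m_i, m_j) must divide a_i - a_j for every pair.
Merge one congruence at a time:
  Start: x ≡ 1 (mod 9).
  Combine with x ≡ 7 (mod 15): gcd(9, 15) = 3; 7 - 1 = 6, which IS divisible by 3, so compatible.
    Write x = 1 + 9·t and substitute into x ≡ 7 (mod 15): 9·t ≡ 7 − 1 = 6 (mod 15).
    Divide the congruence (and modulus) by g = 3: 3·t ≡ 2 (mod 5).
    The inverse of 3 mod 5 is 2 (since 3·2 = 6 = 1·5 + 1), so t ≡ 2·2 = 4 ≡ 4 (mod 5).
    Then x = 1 + 9·4 = 37, valid modulo lcm(9, 15) = 45: x ≡ 37 (mod 45).
  Combine with x ≡ 1 (mod 12): gcd(45, 12) = 3; 1 - 37 = -36, which IS divisible by 3, so compatible.
    Write x = 37 + 45·t and substitute into x ≡ 1 (mod 12): 45·t ≡ 1 − 37 = -36 (mod 12).
    Divide the congruence (and modulus) by g = 3: 15·t ≡ -12 (mod 4).
    Reduce coefficients mod 4: 3·t ≡ 0 (mod 4).
    The inverse of 3 mod 4 is 3 (since 3·3 = 9 = 2·4 + 1), so t ≡ 3·0 = 0 ≡ 0 (mod 4).
    Then x = 37 + 45·0 = 37, valid modulo lcm(45, 12) = 180: x ≡ 37 (mod 180).
Verify: 37 mod 9 = 1, 37 mod 15 = 7, 37 mod 12 = 1.

x ≡ 37 (mod 180).


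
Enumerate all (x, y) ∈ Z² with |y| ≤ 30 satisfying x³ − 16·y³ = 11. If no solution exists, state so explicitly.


The equation is x³ - 16y³ = 11. For fixed y, x³ = 16·y³ + 11, so a solution requires the RHS to be a perfect cube.
Strategy: iterate y from -30 to 30, compute RHS = 16·y³ + 11, and check whether it is a (positive or negative) perfect cube.
Check small values of y:
  y = 0: RHS = 11 is not a perfect cube.
  y = 1: RHS = 27 = (3)³ ⇒ x = 3 works.
  y = -1: RHS = -5 is not a perfect cube.
  y = 2: RHS = 139 is not a perfect cube.
  y = -2: RHS = -117 is not a perfect cube.
  y = 3: RHS = 443 is not a perfect cube.
  y = -3: RHS = -421 is not a perfect cube.
Continuing the search up to |y| = 30 finds no further solutions beyond those listed.
Collected solutions: (3, 1).

Solutions (with |y| ≤ 30): (3, 1).


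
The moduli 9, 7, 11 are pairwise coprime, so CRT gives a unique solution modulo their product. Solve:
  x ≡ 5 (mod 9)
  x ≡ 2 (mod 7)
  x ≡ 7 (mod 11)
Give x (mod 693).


Moduli 9, 7, 11 are pairwise coprime; by CRT there is a unique solution modulo M = 9 · 7 · 11 = 693.
Solve pairwise, accumulating the modulus:
  Start with x ≡ 5 (mod 9).
  Combine with x ≡ 2 (mod 7): since gcd(9, 7) = 1, we get a unique residue mod 63.
    Write x = 5 + 9·t and substitute into x ≡ 2 (mod 7): 9·t ≡ 2 − 5 = -3 (mod 7).
    Reduce coefficients mod 7: 2·t ≡ 4 (mod 7).
    The inverse of 2 mod 7 is 4 (since 2·4 = 8 = 1·7 + 1), so t ≡ 4·4 = 16 ≡ 2 (mod 7).
    Then x = 5 + 9·2 = 23, valid modulo lcm(9, 7) = 63: x ≡ 23 (mod 63).
  Combine with x ≡ 7 (mod 11): since gcd(63, 11) = 1, we get a unique residue mod 693.
    Write x = 23 + 63·t and substitute into x ≡ 7 (mod 11): 63·t ≡ 7 − 23 = -16 (mod 11).
    Reduce coefficients mod 11: 8·t ≡ 6 (mod 11).
    The inverse of 8 mod 11 is 7 (since 8·7 = 56 = 5·11 + 1), so t ≡ 7·6 = 42 ≡ 9 (mod 11).
    Then x = 23 + 63·9 = 590, valid modulo lcm(63, 11) = 693: x ≡ 590 (mod 693).
Verify: 590 mod 9 = 5 ✓, 590 mod 7 = 2 ✓, 590 mod 11 = 7 ✓.

x ≡ 590 (mod 693).


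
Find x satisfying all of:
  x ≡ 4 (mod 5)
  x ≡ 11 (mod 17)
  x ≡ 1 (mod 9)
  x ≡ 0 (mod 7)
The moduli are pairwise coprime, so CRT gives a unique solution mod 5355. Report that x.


Product of moduli M = 5 · 17 · 9 · 7 = 5355.
Merge one congruence at a time:
  Start: x ≡ 4 (mod 5).
  Combine with x ≡ 11 (mod 17); new modulus lcm = 85.
    Write x = 4 + 5·t and substitute into x ≡ 11 (mod 17): 5·t ≡ 11 − 4 = 7 (mod 17).
    The inverse of 5 mod 17 is 7 (since 5·7 = 35 = 2·17 + 1), so t ≡ 7·7 = 49 ≡ 15 (mod 17).
    Then x = 4 + 5·15 = 79, valid modulo lcm(5, 17) = 85: x ≡ 79 (mod 85).
  Combine with x ≡ 1 (mod 9); new modulus lcm = 765.
    Write x = 79 + 85·t and substitute into x ≡ 1 (mod 9): 85·t ≡ 1 − 79 = -78 (mod 9).
    Reduce coefficients mod 9: 4·t ≡ 3 (mod 9).
    The inverse of 4 mod 9 is 7 (since 4·7 = 28 = 3·9 + 1), so t ≡ 7·3 = 21 ≡ 3 (mod 9).
    Then x = 79 + 85·3 = 334, valid modulo lcm(85, 9) = 765: x ≡ 334 (mod 765).
  Combine with x ≡ 0 (mod 7); new modulus lcm = 5355.
    Write x = 334 + 765·t and substitute into x ≡ 0 (mod 7): 765·t ≡ 0 − 334 = -334 (mod 7).
    Reduce coefficients mod 7: 2·t ≡ 2 (mod 7).
    The inverse of 2 mod 7 is 4 (since 2·4 = 8 = 1·7 + 1), so t ≡ 4·2 = 8 ≡ 1 (mod 7).
    Then x = 334 + 765·1 = 1099, valid modulo lcm(765, 7) = 5355: x ≡ 1099 (mod 5355).
Verify against each original: 1099 mod 5 = 4, 1099 mod 17 = 11, 1099 mod 9 = 1, 1099 mod 7 = 0.

x ≡ 1099 (mod 5355).


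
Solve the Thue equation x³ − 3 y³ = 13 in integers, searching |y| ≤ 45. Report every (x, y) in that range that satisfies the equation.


The equation is x³ - 3y³ = 13. For fixed y, x³ = 3·y³ + 13, so a solution requires the RHS to be a perfect cube.
Strategy: iterate y from -45 to 45, compute RHS = 3·y³ + 13, and check whether it is a (positive or negative) perfect cube.
Check small values of y:
  y = 0: RHS = 13 is not a perfect cube.
  y = 1: RHS = 16 is not a perfect cube.
  y = -1: RHS = 10 is not a perfect cube.
  y = 2: RHS = 37 is not a perfect cube.
  y = -2: RHS = -11 is not a perfect cube.
  y = 3: RHS = 94 is not a perfect cube.
  y = -3: RHS = -68 is not a perfect cube.
Continuing the search up to |y| = 45 finds no solutions either.
No (x, y) in the scanned range satisfies the equation.

No integer solutions with |y| ≤ 45.


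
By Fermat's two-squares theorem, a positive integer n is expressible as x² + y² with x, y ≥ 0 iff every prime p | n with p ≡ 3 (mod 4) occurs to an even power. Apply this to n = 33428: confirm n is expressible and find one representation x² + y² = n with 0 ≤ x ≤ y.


Step 1: Factor n = 33428 = 2^2 · 61 · 137.
Step 2: Check the mod-4 condition on each prime factor: 2 = 2 (special); 61 ≡ 1 (mod 4), exponent 1; 137 ≡ 1 (mod 4), exponent 1.
All primes ≡ 3 (mod 4) appear to even exponent (or don't appear), so by the two-squares theorem n IS expressible as a sum of two squares.
Step 3: Build a representation. Group n = k² · m with k = 2 and m = 61 · 137 = 8357 (a product of primes ≡ 1 (mod 4)); a representation of m scales to one of n via (k·x)² + (k·y)² = k²(x² + y²). Each prime p ≡ 1 (mod 4) is itself a sum of two squares; find a² by testing p − a² for a perfect square:
  61: 61 − 1² = 60, 61 − 2² = 57, 61 − 3² = 52, 61 − 4² = 45, 61 − 5² = 36 = 6² ⇒ 61 = 5² + 6².
  137: 137 − 1² = 136, 137 − 2² = 133, 137 − 3² = 128, 137 − 4² = 121 = 11² ⇒ 137 = 4² + 11².
  Combine using the Brahmagupta–Fibonacci identity (a² + b²)(c² + d²) = (ac − bd)² + (ad + bc)² = (ac + bd)² + (ad − bc)²:
  61 · 137 = 8357: from (5² + 6²)(4² + 11²), take (5·4 − 6·11, 5·11 + 6·4) = (20 − 66, 55 + 24) = (-46, 79); dropping signs (only squares matter) gives (46, 79); check 46² + 79² = 2116 + 6241 = 8357 ✓.
  Scale by k = 2: (2·46, 2·79) = (92, 158).
Step 4: Order so x ≤ y and verify: 92² + 158² = 8464 + 24964 = 33428 = n. ✓

n = 33428 = 92² + 158² (one valid representation with x ≤ y).


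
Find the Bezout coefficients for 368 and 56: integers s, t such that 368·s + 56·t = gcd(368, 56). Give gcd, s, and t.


Euclidean algorithm on (368, 56) — divide until remainder is 0:
  368 = 6 · 56 + 32
  56 = 1 · 32 + 24
  32 = 1 · 24 + 8
  24 = 3 · 8 + 0
gcd(368, 56) = 8.
Track Bezout coefficients alongside the remainders: start with r₀ = 368 = a·1 + b·0 (s = 1, t = 0) and r₁ = 56 = a·0 + b·1 (s = 0, t = 1); each new remainder r_{k+1} = r_{k-1} − q_k·r_k inherits s_{k+1} = s_{k-1} − q_k·s_k, t_{k+1} = t_{k-1} − q_k·t_k, so r_k = a·s_k + b·t_k at every step:
  q = 6: r = 32, s = 1 − 6·0 = 1, t = 0 − 6·1 = -6  (check: 368·1 + 56·(-6) = 32)
  q = 1: r = 24, s = 0 − 1·1 = -1, t = 1 − 1·(-6) = 7  (check: 368·(-1) + 56·7 = 24)
  q = 1: r = 8, s = 1 − 1·(-1) = 2, t = -6 − 1·7 = -13  (check: 368·2 + 56·(-13) = 8)
The row with r = 8 (the gcd) gives the Bezout coefficients s = 2, t = -13.
Result: 368 · (2) + 56 · (-13) = 8.

gcd(368, 56) = 8; s = 2, t = -13 (check: 368·2 + 56·(-13) = 8).


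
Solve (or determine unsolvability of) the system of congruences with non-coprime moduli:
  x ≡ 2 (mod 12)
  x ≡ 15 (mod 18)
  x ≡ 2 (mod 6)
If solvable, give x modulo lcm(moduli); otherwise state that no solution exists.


Moduli 12, 18, 6 are not pairwise coprime, so CRT works modulo lcm(m_i) when all pairwise compatibility conditions hold.
Pairwise compatibility: gcd(m_i, m_j) must divide a_i - a_j for every pair.
Merge one congruence at a time:
  Start: x ≡ 2 (mod 12).
  Combine with x ≡ 15 (mod 18): gcd(12, 18) = 6, and 15 - 2 = 13 is NOT divisible by 6.
    ⇒ system is inconsistent (no integer solution).

No solution (the system is inconsistent).


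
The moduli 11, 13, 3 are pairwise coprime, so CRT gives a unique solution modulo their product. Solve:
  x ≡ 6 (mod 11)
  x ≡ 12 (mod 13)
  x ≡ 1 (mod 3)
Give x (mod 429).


Moduli 11, 13, 3 are pairwise coprime; by CRT there is a unique solution modulo M = 11 · 13 · 3 = 429.
Solve pairwise, accumulating the modulus:
  Start with x ≡ 6 (mod 11).
  Combine with x ≡ 12 (mod 13): since gcd(11, 13) = 1, we get a unique residue mod 143.
    Write x = 6 + 11·t and substitute into x ≡ 12 (mod 13): 11·t ≡ 12 − 6 = 6 (mod 13).
    The inverse of 11 mod 13 is 6 (since 11·6 = 66 = 5·13 + 1), so t ≡ 6·6 = 36 ≡ 10 (mod 13).
    Then x = 6 + 11·10 = 116, valid modulo lcm(11, 13) = 143: x ≡ 116 (mod 143).
  Combine with x ≡ 1 (mod 3): since gcd(143, 3) = 1, we get a unique residue mod 429.
    Write x = 116 + 143·t and substitute into x ≡ 1 (mod 3): 143·t ≡ 1 − 116 = -115 (mod 3).
    Reduce coefficients mod 3: 2·t ≡ 2 (mod 3).
    The inverse of 2 mod 3 is 2 (since 2·2 = 4 = 1·3 + 1), so t ≡ 2·2 = 4 ≡ 1 (mod 3).
    Then x = 116 + 143·1 = 259, valid modulo lcm(143, 3) = 429: x ≡ 259 (mod 429).
Verify: 259 mod 11 = 6 ✓, 259 mod 13 = 12 ✓, 259 mod 3 = 1 ✓.

x ≡ 259 (mod 429).


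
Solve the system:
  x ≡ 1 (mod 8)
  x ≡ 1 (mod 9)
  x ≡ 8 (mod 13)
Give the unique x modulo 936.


Moduli 8, 9, 13 are pairwise coprime; by CRT there is a unique solution modulo M = 8 · 9 · 13 = 936.
Solve pairwise, accumulating the modulus:
  Start with x ≡ 1 (mod 8).
  Combine with x ≡ 1 (mod 9): since gcd(8, 9) = 1, we get a unique residue mod 72.
    Write x = 1 + 8·t and substitute into x ≡ 1 (mod 9): 8·t ≡ 1 − 1 = 0 (mod 9).
    The inverse of 8 mod 9 is 8 (since 8·8 = 64 = 7·9 + 1), so t ≡ 8·0 = 0 ≡ 0 (mod 9).
    Then x = 1 + 8·0 = 1, valid modulo lcm(8, 9) = 72: x ≡ 1 (mod 72).
  Combine with x ≡ 8 (mod 13): since gcd(72, 13) = 1, we get a unique residue mod 936.
    Write x = 1 + 72·t and substitute into x ≡ 8 (mod 13): 72·t ≡ 8 − 1 = 7 (mod 13).
    Reduce coefficients mod 13: 7·t ≡ 7 (mod 13).
    The inverse of 7 mod 13 is 2 (since 7·2 = 14 = 1·13 + 1), so t ≡ 2·7 = 14 ≡ 1 (mod 13).
    Then x = 1 + 72·1 = 73, valid modulo lcm(72, 13) = 936: x ≡ 73 (mod 936).
Verify: 73 mod 8 = 1 ✓, 73 mod 9 = 1 ✓, 73 mod 13 = 8 ✓.

x ≡ 73 (mod 936).


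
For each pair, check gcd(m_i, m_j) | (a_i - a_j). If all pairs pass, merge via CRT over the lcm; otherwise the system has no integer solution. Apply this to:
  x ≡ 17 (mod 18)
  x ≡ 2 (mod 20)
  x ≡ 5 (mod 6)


Moduli 18, 20, 6 are not pairwise coprime, so CRT works modulo lcm(m_i) when all pairwise compatibility conditions hold.
Pairwise compatibility: gcd(m_i, m_j) must divide a_i - a_j for every pair.
Merge one congruence at a time:
  Start: x ≡ 17 (mod 18).
  Combine with x ≡ 2 (mod 20): gcd(18, 20) = 2, and 2 - 17 = -15 is NOT divisible by 2.
    ⇒ system is inconsistent (no integer solution).

No solution (the system is inconsistent).


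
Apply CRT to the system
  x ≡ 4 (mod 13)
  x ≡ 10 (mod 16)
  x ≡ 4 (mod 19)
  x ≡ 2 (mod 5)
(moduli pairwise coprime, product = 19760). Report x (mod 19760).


Product of moduli M = 13 · 16 · 19 · 5 = 19760.
Merge one congruence at a time:
  Start: x ≡ 4 (mod 13).
  Combine with x ≡ 10 (mod 16); new modulus lcm = 208.
    Write x = 4 + 13·t and substitute into x ≡ 10 (mod 16): 13·t ≡ 10 − 4 = 6 (mod 16).
    The inverse of 13 mod 16 is 5 (since 13·5 = 65 = 4·16 + 1), so t ≡ 5·6 = 30 ≡ 14 (mod 16).
    Then x = 4 + 13·14 = 186, valid modulo lcm(13, 16) = 208: x ≡ 186 (mod 208).
  Combine with x ≡ 4 (mod 19); new modulus lcm = 3952.
    Write x = 186 + 208·t and substitute into x ≡ 4 (mod 19): 208·t ≡ 4 − 186 = -182 (mod 19).
    Reduce coefficients mod 19: 18·t ≡ 8 (mod 19).
    The inverse of 18 mod 19 is 18 (since 18·18 = 324 = 17·19 + 1), so t ≡ 18·8 = 144 ≡ 11 (mod 19).
    Then x = 186 + 208·11 = 2474, valid modulo lcm(208, 19) = 3952: x ≡ 2474 (mod 3952).
  Combine with x ≡ 2 (mod 5); new modulus lcm = 19760.
    Write x = 2474 + 3952·t and substitute into x ≡ 2 (mod 5): 3952·t ≡ 2 − 2474 = -2472 (mod 5).
    Reduce coefficients mod 5: 2·t ≡ 3 (mod 5).
    The inverse of 2 mod 5 is 3 (since 2·3 = 6 = 1·5 + 1), so t ≡ 3·3 = 9 ≡ 4 (mod 5).
    Then x = 2474 + 3952·4 = 18282, valid modulo lcm(3952, 5) = 19760: x ≡ 18282 (mod 19760).
Verify against each original: 18282 mod 13 = 4, 18282 mod 16 = 10, 18282 mod 19 = 4, 18282 mod 5 = 2.

x ≡ 18282 (mod 19760).


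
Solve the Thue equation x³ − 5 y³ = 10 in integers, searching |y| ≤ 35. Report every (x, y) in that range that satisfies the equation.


The equation is x³ - 5y³ = 10. For fixed y, x³ = 5·y³ + 10, so a solution requires the RHS to be a perfect cube.
Strategy: iterate y from -35 to 35, compute RHS = 5·y³ + 10, and check whether it is a (positive or negative) perfect cube.
Check small values of y:
  y = 0: RHS = 10 is not a perfect cube.
  y = 1: RHS = 15 is not a perfect cube.
  y = -1: RHS = 5 is not a perfect cube.
  y = 2: RHS = 50 is not a perfect cube.
  y = -2: RHS = -30 is not a perfect cube.
  y = 3: RHS = 145 is not a perfect cube.
  y = -3: RHS = -125 = (-5)³ ⇒ x = -5 works.
Continuing the search up to |y| = 35 finds no further solutions beyond those listed.
Collected solutions: (-5, -3).

Solutions (with |y| ≤ 35): (-5, -3).


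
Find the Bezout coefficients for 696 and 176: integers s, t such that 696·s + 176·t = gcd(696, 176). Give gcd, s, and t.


Euclidean algorithm on (696, 176) — divide until remainder is 0:
  696 = 3 · 176 + 168
  176 = 1 · 168 + 8
  168 = 21 · 8 + 0
gcd(696, 176) = 8.
Track Bezout coefficients alongside the remainders: start with r₀ = 696 = a·1 + b·0 (s = 1, t = 0) and r₁ = 176 = a·0 + b·1 (s = 0, t = 1); each new remainder r_{k+1} = r_{k-1} − q_k·r_k inherits s_{k+1} = s_{k-1} − q_k·s_k, t_{k+1} = t_{k-1} − q_k·t_k, so r_k = a·s_k + b·t_k at every step:
  q = 3: r = 168, s = 1 − 3·0 = 1, t = 0 − 3·1 = -3  (check: 696·1 + 176·(-3) = 168)
  q = 1: r = 8, s = 0 − 1·1 = -1, t = 1 − 1·(-3) = 4  (check: 696·(-1) + 176·4 = 8)
The row with r = 8 (the gcd) gives the Bezout coefficients s = -1, t = 4.
Result: 696 · (-1) + 176 · (4) = 8.

gcd(696, 176) = 8; s = -1, t = 4 (check: 696·(-1) + 176·4 = 8).


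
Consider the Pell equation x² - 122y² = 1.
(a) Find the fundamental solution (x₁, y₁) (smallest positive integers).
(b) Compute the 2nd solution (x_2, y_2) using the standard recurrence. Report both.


Step 1: Find the fundamental solution (x₁, y₁) of x² - 122y² = 1.
  Expand √122 as a continued fraction. a₀ = ⌊√122⌋ = 11; iterate m_{k+1} = d_k·a_k − m_k, d_{k+1} = (122 − m_{k+1}²)/d_k, a_{k+1} = ⌊(a₀ + m_{k+1})/d_{k+1}⌋ (starting m₀ = 0, d₀ = 1), with convergents p_k = a_k·p_{k-1} + p_{k-2}, q_k = a_k·q_{k-1} + q_{k-2} (p₋₁ = 1, q₋₁ = 0):
  k = 0: a₀ = 11; p₀/q₀ = 11/1; p₀² − 122·q₀² = 121 − 122 = -1.
  k = 1: m = 11, d = 1, a = ⌊(11 + 11)/1⌋ = 22; p/q = (22·11 + 1)/(22·1 + 0) = 243/22; p² − 122·q² = 59049 − 59048 = 1.
  The first convergent with p² − 122·q² = 1 gives the fundamental solution (x₁, y₁) = (243, 22).
Step 2: Apply the recurrence (x_{n+1}, y_{n+1}) = (x₁x_n + 122y₁y_n, x₁y_n + y₁x_n) repeatedly.
  From (x_1, y_1) = (243, 22): x_2 = 243·243 + 122·22·22 = 118097; y_2 = 243·22 + 22·243 = 10692.
Step 3: Verify x_2² - 122·y_2² = 13946901409 - 13946901408 = 1 (should be 1). ✓

(x_1, y_1) = (243, 22); (x_2, y_2) = (118097, 10692).


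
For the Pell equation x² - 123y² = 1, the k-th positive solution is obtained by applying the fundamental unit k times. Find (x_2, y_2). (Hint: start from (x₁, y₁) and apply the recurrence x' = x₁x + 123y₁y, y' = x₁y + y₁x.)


Step 1: Find the fundamental solution (x₁, y₁) of x² - 123y² = 1.
  Expand √123 as a continued fraction. a₀ = ⌊√123⌋ = 11; iterate m_{k+1} = d_k·a_k − m_k, d_{k+1} = (123 − m_{k+1}²)/d_k, a_{k+1} = ⌊(a₀ + m_{k+1})/d_{k+1}⌋ (starting m₀ = 0, d₀ = 1), with convergents p_k = a_k·p_{k-1} + p_{k-2}, q_k = a_k·q_{k-1} + q_{k-2} (p₋₁ = 1, q₋₁ = 0):
  k = 0: a₀ = 11; p₀/q₀ = 11/1; p₀² − 123·q₀² = 121 − 123 = -2.
  k = 1: m = 11, d = 2, a = ⌊(11 + 11)/2⌋ = 11; p/q = (11·11 + 1)/(11·1 + 0) = 122/11; p² − 123·q² = 14884 − 14883 = 1.
  The first convergent with p² − 123·q² = 1 gives the fundamental solution (x₁, y₁) = (122, 11).
Step 2: Apply the recurrence (x_{n+1}, y_{n+1}) = (x₁x_n + 123y₁y_n, x₁y_n + y₁x_n) repeatedly.
  From (x_1, y_1) = (122, 11): x_2 = 122·122 + 123·11·11 = 29767; y_2 = 122·11 + 11·122 = 2684.
Step 3: Verify x_2² - 123·y_2² = 886074289 - 886074288 = 1 (should be 1). ✓

(x_1, y_1) = (122, 11); (x_2, y_2) = (29767, 2684).


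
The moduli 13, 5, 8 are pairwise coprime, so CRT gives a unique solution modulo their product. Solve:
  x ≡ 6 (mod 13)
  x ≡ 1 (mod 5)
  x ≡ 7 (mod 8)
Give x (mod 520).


Moduli 13, 5, 8 are pairwise coprime; by CRT there is a unique solution modulo M = 13 · 5 · 8 = 520.
Solve pairwise, accumulating the modulus:
  Start with x ≡ 6 (mod 13).
  Combine with x ≡ 1 (mod 5): since gcd(13, 5) = 1, we get a unique residue mod 65.
    Write x = 6 + 13·t and substitute into x ≡ 1 (mod 5): 13·t ≡ 1 − 6 = -5 (mod 5).
    Reduce coefficients mod 5: 3·t ≡ 0 (mod 5).
    The inverse of 3 mod 5 is 2 (since 3·2 = 6 = 1·5 + 1), so t ≡ 2·0 = 0 ≡ 0 (mod 5).
    Then x = 6 + 13·0 = 6, valid modulo lcm(13, 5) = 65: x ≡ 6 (mod 65).
  Combine with x ≡ 7 (mod 8): since gcd(65, 8) = 1, we get a unique residue mod 520.
    Write x = 6 + 65·t and substitute into x ≡ 7 (mod 8): 65·t ≡ 7 − 6 = 1 (mod 8).
    Reduce coefficients mod 8: 1·t ≡ 1 (mod 8).
    So t ≡ 1 (mod 8).
    Then x = 6 + 65·1 = 71, valid modulo lcm(65, 8) = 520: x ≡ 71 (mod 520).
Verify: 71 mod 13 = 6 ✓, 71 mod 5 = 1 ✓, 71 mod 8 = 7 ✓.

x ≡ 71 (mod 520).


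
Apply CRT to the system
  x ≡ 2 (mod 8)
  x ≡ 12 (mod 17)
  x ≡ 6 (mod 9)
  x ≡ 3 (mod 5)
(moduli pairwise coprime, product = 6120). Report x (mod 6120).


Product of moduli M = 8 · 17 · 9 · 5 = 6120.
Merge one congruence at a time:
  Start: x ≡ 2 (mod 8).
  Combine with x ≡ 12 (mod 17); new modulus lcm = 136.
    Write x = 2 + 8·t and substitute into x ≡ 12 (mod 17): 8·t ≡ 12 − 2 = 10 (mod 17).
    The inverse of 8 mod 17 is 15 (since 8·15 = 120 = 7·17 + 1), so t ≡ 15·10 = 150 ≡ 14 (mod 17).
    Then x = 2 + 8·14 = 114, valid modulo lcm(8, 17) = 136: x ≡ 114 (mod 136).
  Combine with x ≡ 6 (mod 9); new modulus lcm = 1224.
    Write x = 114 + 136·t and substitute into x ≡ 6 (mod 9): 136·t ≡ 6 − 114 = -108 (mod 9).
    Reduce coefficients mod 9: 1·t ≡ 0 (mod 9).
    So t ≡ 0 (mod 9).
    Then x = 114 + 136·0 = 114, valid modulo lcm(136, 9) = 1224: x ≡ 114 (mod 1224).
  Combine with x ≡ 3 (mod 5); new modulus lcm = 6120.
    Write x = 114 + 1224·t and substitute into x ≡ 3 (mod 5): 1224·t ≡ 3 − 114 = -111 (mod 5).
    Reduce coefficients mod 5: 4·t ≡ 4 (mod 5).
    The inverse of 4 mod 5 is 4 (since 4·4 = 16 = 3·5 + 1), so t ≡ 4·4 = 16 ≡ 1 (mod 5).
    Then x = 114 + 1224·1 = 1338, valid modulo lcm(1224, 5) = 6120: x ≡ 1338 (mod 6120).
Verify against each original: 1338 mod 8 = 2, 1338 mod 17 = 12, 1338 mod 9 = 6, 1338 mod 5 = 3.

x ≡ 1338 (mod 6120).


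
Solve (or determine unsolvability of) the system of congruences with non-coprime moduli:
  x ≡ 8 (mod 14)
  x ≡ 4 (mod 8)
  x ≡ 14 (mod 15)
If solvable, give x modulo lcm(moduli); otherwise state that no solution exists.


Moduli 14, 8, 15 are not pairwise coprime, so CRT works modulo lcm(m_i) when all pairwise compatibility conditions hold.
Pairwise compatibility: gcd(m_i, m_j) must divide a_i - a_j for every pair.
Merge one congruence at a time:
  Start: x ≡ 8 (mod 14).
  Combine with x ≡ 4 (mod 8): gcd(14, 8) = 2; 4 - 8 = -4, which IS divisible by 2, so compatible.
    Write x = 8 + 14·t and substitute into x ≡ 4 (mod 8): 14·t ≡ 4 − 8 = -4 (mod 8).
    Divide the congruence (and modulus) by g = 2: 7·t ≡ -2 (mod 4).
    Reduce coefficients mod 4: 3·t ≡ 2 (mod 4).
    The inverse of 3 mod 4 is 3 (since 3·3 = 9 = 2·4 + 1), so t ≡ 3·2 = 6 ≡ 2 (mod 4).
    Then x = 8 + 14·2 = 36, valid modulo lcm(14, 8) = 56: x ≡ 36 (mod 56).
  Combine with x ≡ 14 (mod 15): gcd(56, 15) = 1; 14 - 36 = -22, which IS divisible by 1, so compatible.
    Write x = 36 + 56·t and substitute into x ≡ 14 (mod 15): 56·t ≡ 14 − 36 = -22 (mod 15).
    Reduce coefficients mod 15: 11·t ≡ 8 (mod 15).
    The inverse of 11 mod 15 is 11 (since 11·11 = 121 = 8·15 + 1), so t ≡ 11·8 = 88 ≡ 13 (mod 15).
    Then x = 36 + 56·13 = 764, valid modulo lcm(56, 15) = 840: x ≡ 764 (mod 840).
Verify: 764 mod 14 = 8, 764 mod 8 = 4, 764 mod 15 = 14.

x ≡ 764 (mod 840).


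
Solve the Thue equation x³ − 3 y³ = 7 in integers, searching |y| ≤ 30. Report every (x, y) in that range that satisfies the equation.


The equation is x³ - 3y³ = 7. For fixed y, x³ = 3·y³ + 7, so a solution requires the RHS to be a perfect cube.
Strategy: iterate y from -30 to 30, compute RHS = 3·y³ + 7, and check whether it is a (positive or negative) perfect cube.
Check small values of y:
  y = 0: RHS = 7 is not a perfect cube.
  y = 1: RHS = 10 is not a perfect cube.
  y = -1: RHS = 4 is not a perfect cube.
  y = 2: RHS = 31 is not a perfect cube.
  y = -2: RHS = -17 is not a perfect cube.
  y = 3: RHS = 88 is not a perfect cube.
  y = -3: RHS = -74 is not a perfect cube.
Continuing the search up to |y| = 30 finds no solutions either.
No (x, y) in the scanned range satisfies the equation.

No integer solutions with |y| ≤ 30.


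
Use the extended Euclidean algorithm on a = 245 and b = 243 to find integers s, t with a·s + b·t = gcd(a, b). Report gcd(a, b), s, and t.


Euclidean algorithm on (245, 243) — divide until remainder is 0:
  245 = 1 · 243 + 2
  243 = 121 · 2 + 1
  2 = 2 · 1 + 0
gcd(245, 243) = 1.
Track Bezout coefficients alongside the remainders: start with r₀ = 245 = a·1 + b·0 (s = 1, t = 0) and r₁ = 243 = a·0 + b·1 (s = 0, t = 1); each new remainder r_{k+1} = r_{k-1} − q_k·r_k inherits s_{k+1} = s_{k-1} − q_k·s_k, t_{k+1} = t_{k-1} − q_k·t_k, so r_k = a·s_k + b·t_k at every step:
  q = 1: r = 2, s = 1 − 1·0 = 1, t = 0 − 1·1 = -1  (check: 245·1 + 243·(-1) = 2)
  q = 121: r = 1, s = 0 − 121·1 = -121, t = 1 − 121·(-1) = 122  (check: 245·(-121) + 243·122 = 1)
The row with r = 1 (the gcd) gives the Bezout coefficients s = -121, t = 122.
Result: 245 · (-121) + 243 · (122) = 1.

gcd(245, 243) = 1; s = -121, t = 122 (check: 245·(-121) + 243·122 = 1).


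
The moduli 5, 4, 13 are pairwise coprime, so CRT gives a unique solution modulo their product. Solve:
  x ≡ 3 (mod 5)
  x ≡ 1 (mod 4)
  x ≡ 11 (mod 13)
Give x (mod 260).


Moduli 5, 4, 13 are pairwise coprime; by CRT there is a unique solution modulo M = 5 · 4 · 13 = 260.
Solve pairwise, accumulating the modulus:
  Start with x ≡ 3 (mod 5).
  Combine with x ≡ 1 (mod 4): since gcd(5, 4) = 1, we get a unique residue mod 20.
    Write x = 3 + 5·t and substitute into x ≡ 1 (mod 4): 5·t ≡ 1 − 3 = -2 (mod 4).
    Reduce coefficients mod 4: 1·t ≡ 2 (mod 4).
    So t ≡ 2 (mod 4).
    Then x = 3 + 5·2 = 13, valid modulo lcm(5, 4) = 20: x ≡ 13 (mod 20).
  Combine with x ≡ 11 (mod 13): since gcd(20, 13) = 1, we get a unique residue mod 260.
    Write x = 13 + 20·t and substitute into x ≡ 11 (mod 13): 20·t ≡ 11 − 13 = -2 (mod 13).
    Reduce coefficients mod 13: 7·t ≡ 11 (mod 13).
    The inverse of 7 mod 13 is 2 (since 7·2 = 14 = 1·13 + 1), so t ≡ 2·11 = 22 ≡ 9 (mod 13).
    Then x = 13 + 20·9 = 193, valid modulo lcm(20, 13) = 260: x ≡ 193 (mod 260).
Verify: 193 mod 5 = 3 ✓, 193 mod 4 = 1 ✓, 193 mod 13 = 11 ✓.

x ≡ 193 (mod 260).


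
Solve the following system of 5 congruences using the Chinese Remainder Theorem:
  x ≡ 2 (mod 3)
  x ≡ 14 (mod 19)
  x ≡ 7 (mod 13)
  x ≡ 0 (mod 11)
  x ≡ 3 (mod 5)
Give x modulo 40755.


Product of moduli M = 3 · 19 · 13 · 11 · 5 = 40755.
Merge one congruence at a time:
  Start: x ≡ 2 (mod 3).
  Combine with x ≡ 14 (mod 19); new modulus lcm = 57.
    Write x = 2 + 3·t and substitute into x ≡ 14 (mod 19): 3·t ≡ 14 − 2 = 12 (mod 19).
    The inverse of 3 mod 19 is 13 (since 3·13 = 39 = 2·19 + 1), so t ≡ 13·12 = 156 ≡ 4 (mod 19).
    Then x = 2 + 3·4 = 14, valid modulo lcm(3, 19) = 57: x ≡ 14 (mod 57).
  Combine with x ≡ 7 (mod 13); new modulus lcm = 741.
    Write x = 14 + 57·t and substitute into x ≡ 7 (mod 13): 57·t ≡ 7 − 14 = -7 (mod 13).
    Reduce coefficients mod 13: 5·t ≡ 6 (mod 13).
    The inverse of 5 mod 13 is 8 (since 5·8 = 40 = 3·13 + 1), so t ≡ 8·6 = 48 ≡ 9 (mod 13).
    Then x = 14 + 57·9 = 527, valid modulo lcm(57, 13) = 741: x ≡ 527 (mod 741).
  Combine with x ≡ 0 (mod 11); new modulus lcm = 8151.
    Write x = 527 + 741·t and substitute into x ≡ 0 (mod 11): 741·t ≡ 0 − 527 = -527 (mod 11).
    Reduce coefficients mod 11: 4·t ≡ 1 (mod 11).
    The inverse of 4 mod 11 is 3 (since 4·3 = 12 = 1·11 + 1), so t ≡ 3·1 = 3 ≡ 3 (mod 11).
    Then x = 527 + 741·3 = 2750, valid modulo lcm(741, 11) = 8151: x ≡ 2750 (mod 8151).
  Combine with x ≡ 3 (mod 5); new modulus lcm = 40755.
    Write x = 2750 + 8151·t and substitute into x ≡ 3 (mod 5): 8151·t ≡ 3 − 2750 = -2747 (mod 5).
    Reduce coefficients mod 5: 1·t ≡ 3 (mod 5).
    So t ≡ 3 (mod 5).
    Then x = 2750 + 8151·3 = 27203, valid modulo lcm(8151, 5) = 40755: x ≡ 27203 (mod 40755).
Verify against each original: 27203 mod 3 = 2, 27203 mod 19 = 14, 27203 mod 13 = 7, 27203 mod 11 = 0, 27203 mod 5 = 3.

x ≡ 27203 (mod 40755).


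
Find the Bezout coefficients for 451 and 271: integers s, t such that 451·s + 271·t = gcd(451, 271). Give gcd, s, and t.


Euclidean algorithm on (451, 271) — divide until remainder is 0:
  451 = 1 · 271 + 180
  271 = 1 · 180 + 91
  180 = 1 · 91 + 89
  91 = 1 · 89 + 2
  89 = 44 · 2 + 1
  2 = 2 · 1 + 0
gcd(451, 271) = 1.
Track Bezout coefficients alongside the remainders: start with r₀ = 451 = a·1 + b·0 (s = 1, t = 0) and r₁ = 271 = a·0 + b·1 (s = 0, t = 1); each new remainder r_{k+1} = r_{k-1} − q_k·r_k inherits s_{k+1} = s_{k-1} − q_k·s_k, t_{k+1} = t_{k-1} − q_k·t_k, so r_k = a·s_k + b·t_k at every step:
  q = 1: r = 180, s = 1 − 1·0 = 1, t = 0 − 1·1 = -1  (check: 451·1 + 271·(-1) = 180)
  q = 1: r = 91, s = 0 − 1·1 = -1, t = 1 − 1·(-1) = 2  (check: 451·(-1) + 271·2 = 91)
  q = 1: r = 89, s = 1 − 1·(-1) = 2, t = -1 − 1·2 = -3  (check: 451·2 + 271·(-3) = 89)
  q = 1: r = 2, s = -1 − 1·2 = -3, t = 2 − 1·(-3) = 5  (check: 451·(-3) + 271·5 = 2)
  q = 44: r = 1, s = 2 − 44·(-3) = 134, t = -3 − 44·5 = -223  (check: 451·134 + 271·(-223) = 1)
The row with r = 1 (the gcd) gives the Bezout coefficients s = 134, t = -223.
Result: 451 · (134) + 271 · (-223) = 1.

gcd(451, 271) = 1; s = 134, t = -223 (check: 451·134 + 271·(-223) = 1).


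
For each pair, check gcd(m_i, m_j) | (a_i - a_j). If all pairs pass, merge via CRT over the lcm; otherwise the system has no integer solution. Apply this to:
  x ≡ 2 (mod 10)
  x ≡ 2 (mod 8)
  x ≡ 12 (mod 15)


Moduli 10, 8, 15 are not pairwise coprime, so CRT works modulo lcm(m_i) when all pairwise compatibility conditions hold.
Pairwise compatibility: gcd(m_i, m_j) must divide a_i - a_j for every pair.
Merge one congruence at a time:
  Start: x ≡ 2 (mod 10).
  Combine with x ≡ 2 (mod 8): gcd(10, 8) = 2; 2 - 2 = 0, which IS divisible by 2, so compatible.
    Write x = 2 + 10·t and substitute into x ≡ 2 (mod 8): 10·t ≡ 2 − 2 = 0 (mod 8).
    Divide the congruence (and modulus) by g = 2: 5·t ≡ 0 (mod 4).
    Reduce coefficients mod 4: 1·t ≡ 0 (mod 4).
    So t ≡ 0 (mod 4).
    Then x = 2 + 10·0 = 2, valid modulo lcm(10, 8) = 40: x ≡ 2 (mod 40).
  Combine with x ≡ 12 (mod 15): gcd(40, 15) = 5; 12 - 2 = 10, which IS divisible by 5, so compatible.
    Write x = 2 + 40·t and substitute into x ≡ 12 (mod 15): 40·t ≡ 12 − 2 = 10 (mod 15).
    Divide the congruence (and modulus) by g = 5: 8·t ≡ 2 (mod 3).
    Reduce coefficients mod 3: 2·t ≡ 2 (mod 3).
    The inverse of 2 mod 3 is 2 (since 2·2 = 4 = 1·3 + 1), so t ≡ 2·2 = 4 ≡ 1 (mod 3).
    Then x = 2 + 40·1 = 42, valid modulo lcm(40, 15) = 120: x ≡ 42 (mod 120).
Verify: 42 mod 10 = 2, 42 mod 8 = 2, 42 mod 15 = 12.

x ≡ 42 (mod 120).


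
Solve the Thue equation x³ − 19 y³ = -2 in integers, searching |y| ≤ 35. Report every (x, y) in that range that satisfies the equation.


The equation is x³ - 19y³ = -2. For fixed y, x³ = 19·y³ − 2, so a solution requires the RHS to be a perfect cube.
Strategy: iterate y from -35 to 35, compute RHS = 19·y³ − 2, and check whether it is a (positive or negative) perfect cube.
Check small values of y:
  y = 0: RHS = -2 is not a perfect cube.
  y = 1: RHS = 17 is not a perfect cube.
  y = -1: RHS = -21 is not a perfect cube.
  y = 2: RHS = 150 is not a perfect cube.
  y = -2: RHS = -154 is not a perfect cube.
  y = 3: RHS = 511 is not a perfect cube.
  y = -3: RHS = -515 is not a perfect cube.
Continuing the search up to |y| = 35 finds no solutions either.
No (x, y) in the scanned range satisfies the equation.

No integer solutions with |y| ≤ 35.


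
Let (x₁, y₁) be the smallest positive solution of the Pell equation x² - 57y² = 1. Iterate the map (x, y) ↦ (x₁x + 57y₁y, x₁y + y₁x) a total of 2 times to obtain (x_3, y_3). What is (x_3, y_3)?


Step 1: Find the fundamental solution (x₁, y₁) of x² - 57y² = 1.
  Expand √57 as a continued fraction. a₀ = ⌊√57⌋ = 7; iterate m_{k+1} = d_k·a_k − m_k, d_{k+1} = (57 − m_{k+1}²)/d_k, a_{k+1} = ⌊(a₀ + m_{k+1})/d_{k+1}⌋ (starting m₀ = 0, d₀ = 1), with convergents p_k = a_k·p_{k-1} + p_{k-2}, q_k = a_k·q_{k-1} + q_{k-2} (p₋₁ = 1, q₋₁ = 0):
  k = 0: a₀ = 7; p₀/q₀ = 7/1; p₀² − 57·q₀² = 49 − 57 = -8.
  k = 1: m = 7, d = 8, a = ⌊(7 + 7)/8⌋ = 1; p/q = (1·7 + 1)/(1·1 + 0) = 8/1; p² − 57·q² = 64 − 57 = 7.
  k = 2: m = 1, d = 7, a = ⌊(7 + 1)/7⌋ = 1; p/q = (1·8 + 7)/(1·1 + 1) = 15/2; p² − 57·q² = 225 − 228 = -3.
  k = 3: m = 6, d = 3, a = ⌊(7 + 6)/3⌋ = 4; p/q = (4·15 + 8)/(4·2 + 1) = 68/9; p² − 57·q² = 4624 − 4617 = 7.
  k = 4: m = 6, d = 7, a = ⌊(7 + 6)/7⌋ = 1; p/q = (1·68 + 15)/(1·9 + 2) = 83/11; p² − 57·q² = 6889 − 6897 = -8.
  k = 5: m = 1, d = 8, a = ⌊(7 + 1)/8⌋ = 1; p/q = (1·83 + 68)/(1·11 + 9) = 151/20; p² − 57·q² = 22801 − 22800 = 1.
  The first convergent with p² − 57·q² = 1 gives the fundamental solution (x₁, y₁) = (151, 20).
Step 2: Apply the recurrence (x_{n+1}, y_{n+1}) = (x₁x_n + 57y₁y_n, x₁y_n + y₁x_n) repeatedly.
  From (x_1, y_1) = (151, 20): x_2 = 151·151 + 57·20·20 = 45601; y_2 = 151·20 + 20·151 = 6040.
  From (x_2, y_2) = (45601, 6040): x_3 = 151·45601 + 57·20·6040 = 13771351; y_3 = 151·6040 + 20·45601 = 1824060.
Step 3: Verify x_3² - 57·y_3² = 189650108365201 - 189650108365200 = 1 (should be 1). ✓

(x_1, y_1) = (151, 20); (x_3, y_3) = (13771351, 1824060).


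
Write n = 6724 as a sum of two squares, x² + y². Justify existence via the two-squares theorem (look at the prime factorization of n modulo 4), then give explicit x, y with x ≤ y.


Step 1: Factor n = 6724 = 2^2 · 41^2.
Step 2: Check the mod-4 condition on each prime factor: 2 = 2 (special); 41 ≡ 1 (mod 4), exponent 2.
All primes ≡ 3 (mod 4) appear to even exponent (or don't appear), so by the two-squares theorem n IS expressible as a sum of two squares.
Step 3: Build a representation. Group n = k² · m with k = 2 and m = 41 · 41 = 1681 (a product of primes ≡ 1 (mod 4)); a representation of m scales to one of n via (k·x)² + (k·y)² = k²(x² + y²). Each prime p ≡ 1 (mod 4) is itself a sum of two squares; find a² by testing p − a² for a perfect square:
  41: 41 − 1² = 40, 41 − 2² = 37, 41 − 3² = 32, 41 − 4² = 25 = 5² ⇒ 41 = 4² + 5².
  Combine using the Brahmagupta–Fibonacci identity (a² + b²)(c² + d²) = (ac − bd)² + (ad + bc)² = (ac + bd)² + (ad − bc)²:
  41 · 41 = 1681: from (4² + 5²)(4² + 5²), take (4·4 − 5·5, 4·5 + 5·4) = (16 − 25, 20 + 20) = (-9, 40); dropping signs (only squares matter) gives (9, 40); check 9² + 40² = 81 + 1600 = 1681 ✓.
  Scale by k = 2: (2·9, 2·40) = (18, 80).
Step 4: Order so x ≤ y and verify: 18² + 80² = 324 + 6400 = 6724 = n. ✓

n = 6724 = 18² + 80² (one valid representation with x ≤ y).


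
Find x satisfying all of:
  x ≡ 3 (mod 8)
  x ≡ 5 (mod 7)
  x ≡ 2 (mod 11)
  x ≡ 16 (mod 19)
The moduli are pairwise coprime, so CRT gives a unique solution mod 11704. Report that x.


Product of moduli M = 8 · 7 · 11 · 19 = 11704.
Merge one congruence at a time:
  Start: x ≡ 3 (mod 8).
  Combine with x ≡ 5 (mod 7); new modulus lcm = 56.
    Write x = 3 + 8·t and substitute into x ≡ 5 (mod 7): 8·t ≡ 5 − 3 = 2 (mod 7).
    Reduce coefficients mod 7: 1·t ≡ 2 (mod 7).
    So t ≡ 2 (mod 7).
    Then x = 3 + 8·2 = 19, valid modulo lcm(8, 7) = 56: x ≡ 19 (mod 56).
  Combine with x ≡ 2 (mod 11); new modulus lcm = 616.
    Write x = 19 + 56·t and substitute into x ≡ 2 (mod 11): 56·t ≡ 2 − 19 = -17 (mod 11).
    Reduce coefficients mod 11: 1·t ≡ 5 (mod 11).
    So t ≡ 5 (mod 11).
    Then x = 19 + 56·5 = 299, valid modulo lcm(56, 11) = 616: x ≡ 299 (mod 616).
  Combine with x ≡ 16 (mod 19); new modulus lcm = 11704.
    Write x = 299 + 616·t and substitute into x ≡ 16 (mod 19): 616·t ≡ 16 − 299 = -283 (mod 19).
    Reduce coefficients mod 19: 8·t ≡ 2 (mod 19).
    The inverse of 8 mod 19 is 12 (since 8·12 = 96 = 5·19 + 1), so t ≡ 12·2 = 24 ≡ 5 (mod 19).
    Then x = 299 + 616·5 = 3379, valid modulo lcm(616, 19) = 11704: x ≡ 3379 (mod 11704).
Verify against each original: 3379 mod 8 = 3, 3379 mod 7 = 5, 3379 mod 11 = 2, 3379 mod 19 = 16.

x ≡ 3379 (mod 11704).


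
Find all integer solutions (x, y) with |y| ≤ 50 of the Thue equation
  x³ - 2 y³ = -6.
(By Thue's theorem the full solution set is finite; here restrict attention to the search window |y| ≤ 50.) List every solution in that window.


The equation is x³ - 2y³ = -6. For fixed y, x³ = 2·y³ − 6, so a solution requires the RHS to be a perfect cube.
Strategy: iterate y from -50 to 50, compute RHS = 2·y³ − 6, and check whether it is a (positive or negative) perfect cube.
Check small values of y:
  y = 0: RHS = -6 is not a perfect cube.
  y = 1: RHS = -4 is not a perfect cube.
  y = -1: RHS = -8 = (-2)³ ⇒ x = -2 works.
  y = 2: RHS = 10 is not a perfect cube.
  y = -2: RHS = -22 is not a perfect cube.
  y = 3: RHS = 48 is not a perfect cube.
  y = -3: RHS = -60 is not a perfect cube.
Continuing the search up to |y| = 50 finds no further solutions beyond those listed.
Collected solutions: (-2, -1).

Solutions (with |y| ≤ 50): (-2, -1).


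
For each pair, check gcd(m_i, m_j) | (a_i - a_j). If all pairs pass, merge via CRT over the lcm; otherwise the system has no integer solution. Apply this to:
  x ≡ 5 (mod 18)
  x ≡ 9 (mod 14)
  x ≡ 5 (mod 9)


Moduli 18, 14, 9 are not pairwise coprime, so CRT works modulo lcm(m_i) when all pairwise compatibility conditions hold.
Pairwise compatibility: gcd(m_i, m_j) must divide a_i - a_j for every pair.
Merge one congruence at a time:
  Start: x ≡ 5 (mod 18).
  Combine with x ≡ 9 (mod 14): gcd(18, 14) = 2; 9 - 5 = 4, which IS divisible by 2, so compatible.
    Write x = 5 + 18·t and substitute into x ≡ 9 (mod 14): 18·t ≡ 9 − 5 = 4 (mod 14).
    Divide the congruence (and modulus) by g = 2: 9·t ≡ 2 (mod 7).
    Reduce coefficients mod 7: 2·t ≡ 2 (mod 7).
    The inverse of 2 mod 7 is 4 (since 2·4 = 8 = 1·7 + 1), so t ≡ 4·2 = 8 ≡ 1 (mod 7).
    Then x = 5 + 18·1 = 23, valid modulo lcm(18, 14) = 126: x ≡ 23 (mod 126).
  Combine with x ≡ 5 (mod 9): gcd(126, 9) = 9; 5 - 23 = -18, which IS divisible by 9, so compatible.
    Write x = 23 + 126·t and substitute into x ≡ 5 (mod 9): 126·t ≡ 5 − 23 = -18 (mod 9).
    Divide the congruence (and modulus) by g = 9: 14·t ≡ -2 (mod 1).
    Modulo 1 every t works; take t = 0.
    Then x = 23 + 126·0 = 23, valid modulo lcm(126, 9) = 126: x ≡ 23 (mod 126).
Verify: 23 mod 18 = 5, 23 mod 14 = 9, 23 mod 9 = 5.

x ≡ 23 (mod 126).


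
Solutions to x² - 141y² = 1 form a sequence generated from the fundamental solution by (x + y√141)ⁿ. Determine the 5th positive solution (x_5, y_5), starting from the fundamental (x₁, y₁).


Step 1: Find the fundamental solution (x₁, y₁) of x² - 141y² = 1.
  Expand √141 as a continued fraction. a₀ = ⌊√141⌋ = 11; iterate m_{k+1} = d_k·a_k − m_k, d_{k+1} = (141 − m_{k+1}²)/d_k, a_{k+1} = ⌊(a₀ + m_{k+1})/d_{k+1}⌋ (starting m₀ = 0, d₀ = 1), with convergents p_k = a_k·p_{k-1} + p_{k-2}, q_k = a_k·q_{k-1} + q_{k-2} (p₋₁ = 1, q₋₁ = 0):
  k = 0: a₀ = 11; p₀/q₀ = 11/1; p₀² − 141·q₀² = 121 − 141 = -20.
  k = 1: m = 11, d = 20, a = ⌊(11 + 11)/20⌋ = 1; p/q = (1·11 + 1)/(1·1 + 0) = 12/1; p² − 141·q² = 144 − 141 = 3.
  k = 2: m = 9, d = 3, a = ⌊(11 + 9)/3⌋ = 6; p/q = (6·12 + 11)/(6·1 + 1) = 83/7; p² − 141·q² = 6889 − 6909 = -20.
  k = 3: m = 9, d = 20, a = ⌊(11 + 9)/20⌋ = 1; p/q = (1·83 + 12)/(1·7 + 1) = 95/8; p² − 141·q² = 9025 − 9024 = 1.
  The first convergent with p² − 141·q² = 1 gives the fundamental solution (x₁, y₁) = (95, 8).
Step 2: Apply the recurrence (x_{n+1}, y_{n+1}) = (x₁x_n + 141y₁y_n, x₁y_n + y₁x_n) repeatedly.
  From (x_1, y_1) = (95, 8): x_2 = 95·95 + 141·8·8 = 18049; y_2 = 95·8 + 8·95 = 1520.
  From (x_2, y_2) = (18049, 1520): x_3 = 95·18049 + 141·8·1520 = 3429215; y_3 = 95·1520 + 8·18049 = 288792.
  From (x_3, y_3) = (3429215, 288792): x_4 = 95·3429215 + 141·8·288792 = 651532801; y_4 = 95·288792 + 8·3429215 = 54868960.
  From (x_4, y_4) = (651532801, 54868960): x_5 = 95·651532801 + 141·8·54868960 = 123787802975; y_5 = 95·54868960 + 8·651532801 = 10424813608.
Step 3: Verify x_5² - 141·y_5² = 15323420165377418850625 - 15323420165377418850624 = 1 (should be 1). ✓

(x_1, y_1) = (95, 8); (x_5, y_5) = (123787802975, 10424813608).
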